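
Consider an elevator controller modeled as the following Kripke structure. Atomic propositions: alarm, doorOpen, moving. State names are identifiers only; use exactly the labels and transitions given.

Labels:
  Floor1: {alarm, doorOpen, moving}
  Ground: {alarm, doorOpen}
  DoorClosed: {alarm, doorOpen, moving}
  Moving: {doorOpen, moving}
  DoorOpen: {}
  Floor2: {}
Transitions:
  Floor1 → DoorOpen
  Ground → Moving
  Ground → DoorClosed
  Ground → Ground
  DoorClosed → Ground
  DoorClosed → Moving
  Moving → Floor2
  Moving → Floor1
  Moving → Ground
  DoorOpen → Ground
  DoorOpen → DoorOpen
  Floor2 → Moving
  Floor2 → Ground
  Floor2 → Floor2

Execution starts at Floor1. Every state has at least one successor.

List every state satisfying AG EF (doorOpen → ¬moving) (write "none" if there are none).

{Floor1, Ground, DoorClosed, Moving, DoorOpen, Floor2}

States satisfying EF (doorOpen → ¬moving): {Floor1, Ground, DoorClosed, Moving, DoorOpen, Floor2}.
States satisfying AG EF (doorOpen → ¬moving): {Floor1, Ground, DoorClosed, Moving, DoorOpen, Floor2}.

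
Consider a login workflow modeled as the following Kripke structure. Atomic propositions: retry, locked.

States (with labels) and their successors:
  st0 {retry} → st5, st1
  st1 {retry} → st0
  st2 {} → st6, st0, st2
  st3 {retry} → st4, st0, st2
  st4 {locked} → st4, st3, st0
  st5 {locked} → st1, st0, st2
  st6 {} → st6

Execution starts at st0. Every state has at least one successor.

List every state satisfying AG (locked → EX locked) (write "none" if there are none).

{st6}

States satisfying locked → EX locked: {st0, st1, st2, st3, st4, st6}.
States satisfying AG (locked → EX locked): {st6}.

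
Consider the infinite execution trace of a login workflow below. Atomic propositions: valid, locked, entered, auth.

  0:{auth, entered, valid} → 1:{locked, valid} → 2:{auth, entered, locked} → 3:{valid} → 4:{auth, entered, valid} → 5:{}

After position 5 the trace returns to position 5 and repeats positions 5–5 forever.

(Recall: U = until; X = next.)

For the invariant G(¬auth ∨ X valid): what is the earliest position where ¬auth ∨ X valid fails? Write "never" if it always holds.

Check ¬auth ∨ X valid at each position in order: 0 ✓, 1 ✓, 2 ✓, 3 ✓.
At position 4 the labels are {auth, entered, valid} and the next position 5 has {}, so ¬auth ∨ X valid is false there. This is the first violation.

4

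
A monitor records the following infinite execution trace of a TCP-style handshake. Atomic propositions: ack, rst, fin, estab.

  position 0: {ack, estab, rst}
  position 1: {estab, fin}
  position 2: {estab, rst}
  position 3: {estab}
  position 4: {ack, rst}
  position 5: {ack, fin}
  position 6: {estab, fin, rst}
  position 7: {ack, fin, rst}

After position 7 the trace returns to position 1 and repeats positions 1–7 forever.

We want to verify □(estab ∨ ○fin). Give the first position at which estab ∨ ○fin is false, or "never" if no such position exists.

estab ∨ ○fin holds at every position 0..7, and those are all the positions the trace ever visits, so the invariant □(estab ∨ ○fin) is never violated.

never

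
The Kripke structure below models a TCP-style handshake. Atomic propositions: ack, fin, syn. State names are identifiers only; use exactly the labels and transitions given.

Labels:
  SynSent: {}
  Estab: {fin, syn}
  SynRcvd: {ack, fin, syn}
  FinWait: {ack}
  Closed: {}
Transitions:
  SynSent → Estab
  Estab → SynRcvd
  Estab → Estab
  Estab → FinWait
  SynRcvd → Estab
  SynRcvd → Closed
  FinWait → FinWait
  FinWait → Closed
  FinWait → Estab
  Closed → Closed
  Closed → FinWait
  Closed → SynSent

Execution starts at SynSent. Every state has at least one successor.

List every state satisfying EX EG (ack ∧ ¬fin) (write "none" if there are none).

States satisfying EG (ack ∧ ¬fin): {FinWait}.
States satisfying EX EG (ack ∧ ¬fin): {Estab, FinWait, Closed}.

{Estab, FinWait, Closed}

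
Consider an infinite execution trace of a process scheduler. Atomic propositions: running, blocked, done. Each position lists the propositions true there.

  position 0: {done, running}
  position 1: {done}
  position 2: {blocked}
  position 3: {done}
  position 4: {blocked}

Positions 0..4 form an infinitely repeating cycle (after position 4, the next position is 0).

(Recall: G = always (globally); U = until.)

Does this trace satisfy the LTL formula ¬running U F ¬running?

Walking from position 0: F ¬running first holds at position 0, and ¬running holds at every earlier position along the way, so ¬running U F ¬running holds.

Satisfied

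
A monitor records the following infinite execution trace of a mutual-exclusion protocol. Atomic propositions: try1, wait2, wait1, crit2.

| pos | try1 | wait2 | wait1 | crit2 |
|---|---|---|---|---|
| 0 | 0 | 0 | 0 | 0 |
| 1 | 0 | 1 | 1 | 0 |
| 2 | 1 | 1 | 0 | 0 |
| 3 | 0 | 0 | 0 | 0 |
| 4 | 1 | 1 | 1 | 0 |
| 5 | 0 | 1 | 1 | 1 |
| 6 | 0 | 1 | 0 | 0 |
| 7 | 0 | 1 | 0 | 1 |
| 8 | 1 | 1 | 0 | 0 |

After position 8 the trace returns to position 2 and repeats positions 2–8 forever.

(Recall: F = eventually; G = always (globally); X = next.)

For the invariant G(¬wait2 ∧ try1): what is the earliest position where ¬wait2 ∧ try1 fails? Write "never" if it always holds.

0

At position 0 the labels are {}, so ¬wait2 ∧ try1 is false there. This is the first violation.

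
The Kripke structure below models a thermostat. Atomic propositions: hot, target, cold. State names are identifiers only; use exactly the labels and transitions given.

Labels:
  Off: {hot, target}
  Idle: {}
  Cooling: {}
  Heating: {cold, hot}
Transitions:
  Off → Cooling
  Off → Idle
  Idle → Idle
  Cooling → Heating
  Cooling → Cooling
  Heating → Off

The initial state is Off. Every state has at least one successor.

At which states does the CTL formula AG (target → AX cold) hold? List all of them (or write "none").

States satisfying target → AX cold: {Idle, Cooling, Heating}.
States satisfying AG (target → AX cold): {Idle}.

{Idle}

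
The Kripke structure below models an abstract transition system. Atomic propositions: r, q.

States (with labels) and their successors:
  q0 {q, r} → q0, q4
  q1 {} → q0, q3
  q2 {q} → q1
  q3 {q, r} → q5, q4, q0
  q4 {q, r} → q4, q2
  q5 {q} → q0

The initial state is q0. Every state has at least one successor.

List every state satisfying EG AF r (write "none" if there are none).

{q0, q1, q2, q3, q4, q5}

States satisfying AF r: {q0, q1, q2, q3, q4, q5}.
States satisfying EG AF r: {q0, q1, q2, q3, q4, q5}.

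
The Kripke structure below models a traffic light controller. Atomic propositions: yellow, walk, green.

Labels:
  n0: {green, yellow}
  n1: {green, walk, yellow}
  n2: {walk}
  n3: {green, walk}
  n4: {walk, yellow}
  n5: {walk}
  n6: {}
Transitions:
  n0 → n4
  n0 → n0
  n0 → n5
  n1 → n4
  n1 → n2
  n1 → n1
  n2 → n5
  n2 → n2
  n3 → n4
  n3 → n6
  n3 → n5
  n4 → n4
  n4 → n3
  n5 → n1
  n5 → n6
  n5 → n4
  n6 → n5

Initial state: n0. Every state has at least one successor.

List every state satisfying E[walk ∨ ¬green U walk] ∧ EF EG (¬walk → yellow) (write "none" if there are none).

States satisfying walk ∨ ¬green: {n1, n2, n3, n4, n5, n6}.
States satisfying walk: {n1, n2, n3, n4, n5}.
States satisfying E[walk ∨ ¬green U walk]: {n1, n2, n3, n4, n5, n6}.
States satisfying EG (¬walk → yellow): {n0, n1, n2, n3, n4, n5}.
States satisfying EF EG (¬walk → yellow): {n0, n1, n2, n3, n4, n5, n6}.
States satisfying E[walk ∨ ¬green U walk] ∧ EF EG (¬walk → yellow): {n1, n2, n3, n4, n5, n6}.

{n1, n2, n3, n4, n5, n6}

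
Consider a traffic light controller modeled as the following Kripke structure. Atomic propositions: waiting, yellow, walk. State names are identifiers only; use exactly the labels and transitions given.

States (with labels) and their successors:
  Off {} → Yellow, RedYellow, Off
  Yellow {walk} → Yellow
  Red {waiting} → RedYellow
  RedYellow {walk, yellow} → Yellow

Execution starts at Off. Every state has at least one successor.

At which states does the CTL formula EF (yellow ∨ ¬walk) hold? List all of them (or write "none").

{Off, Red, RedYellow}

States satisfying yellow ∨ ¬walk: {Off, Red, RedYellow}.
States satisfying EF (yellow ∨ ¬walk): {Off, Red, RedYellow}.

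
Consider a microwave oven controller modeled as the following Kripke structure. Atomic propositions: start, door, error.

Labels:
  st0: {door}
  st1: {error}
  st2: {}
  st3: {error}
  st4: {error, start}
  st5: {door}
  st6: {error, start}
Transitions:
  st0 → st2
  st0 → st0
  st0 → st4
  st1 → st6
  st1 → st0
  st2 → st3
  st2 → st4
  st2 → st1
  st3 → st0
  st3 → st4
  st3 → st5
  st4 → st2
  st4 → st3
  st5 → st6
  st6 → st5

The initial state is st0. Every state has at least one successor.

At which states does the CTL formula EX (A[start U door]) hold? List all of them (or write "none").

{st0, st1, st3, st5, st6}

States satisfying A[start U door]: {st0, st5, st6}.
States satisfying EX (A[start U door]): {st0, st1, st3, st5, st6}.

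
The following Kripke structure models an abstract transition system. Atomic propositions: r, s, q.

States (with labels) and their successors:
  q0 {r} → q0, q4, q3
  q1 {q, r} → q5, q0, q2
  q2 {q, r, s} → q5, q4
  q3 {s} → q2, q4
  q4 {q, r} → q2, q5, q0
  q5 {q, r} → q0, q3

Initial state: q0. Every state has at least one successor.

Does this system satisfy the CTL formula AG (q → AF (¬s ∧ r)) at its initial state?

States satisfying q → AF (¬s ∧ r): {q0, q1, q2, q3, q4, q5}.
States satisfying AG (q → AF (¬s ∧ r)): {q0, q1, q2, q3, q4, q5}.
Every state reachable from q0 satisfies q → AF (¬s ∧ r).
q0 ∈ Sat(AG (q → AF (¬s ∧ r))).

Satisfied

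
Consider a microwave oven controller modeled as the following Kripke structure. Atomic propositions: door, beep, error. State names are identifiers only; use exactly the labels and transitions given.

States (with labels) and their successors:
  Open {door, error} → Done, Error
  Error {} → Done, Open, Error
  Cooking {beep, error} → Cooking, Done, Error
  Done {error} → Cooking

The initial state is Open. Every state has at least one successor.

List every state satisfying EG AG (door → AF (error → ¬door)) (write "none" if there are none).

{Open, Error, Cooking, Done}

States satisfying AG (door → AF (error → ¬door)): {Open, Error, Cooking, Done}.
States satisfying EG AG (door → AF (error → ¬door)): {Open, Error, Cooking, Done}.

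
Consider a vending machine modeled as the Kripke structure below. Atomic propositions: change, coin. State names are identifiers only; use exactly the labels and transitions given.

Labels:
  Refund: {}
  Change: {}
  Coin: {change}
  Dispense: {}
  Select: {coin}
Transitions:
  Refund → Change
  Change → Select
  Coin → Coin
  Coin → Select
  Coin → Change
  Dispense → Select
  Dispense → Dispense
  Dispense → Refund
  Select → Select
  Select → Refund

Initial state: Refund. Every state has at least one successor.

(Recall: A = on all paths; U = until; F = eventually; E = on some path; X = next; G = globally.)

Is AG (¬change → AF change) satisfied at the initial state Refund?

States satisfying ¬change → AF change: {Coin}.
States satisfying AG (¬change → AF change): ∅.
Change is reachable from Refund and violates ¬change → AF change, so AG fails at Refund.
Refund ∉ Sat(AG (¬change → AF change)).

Violated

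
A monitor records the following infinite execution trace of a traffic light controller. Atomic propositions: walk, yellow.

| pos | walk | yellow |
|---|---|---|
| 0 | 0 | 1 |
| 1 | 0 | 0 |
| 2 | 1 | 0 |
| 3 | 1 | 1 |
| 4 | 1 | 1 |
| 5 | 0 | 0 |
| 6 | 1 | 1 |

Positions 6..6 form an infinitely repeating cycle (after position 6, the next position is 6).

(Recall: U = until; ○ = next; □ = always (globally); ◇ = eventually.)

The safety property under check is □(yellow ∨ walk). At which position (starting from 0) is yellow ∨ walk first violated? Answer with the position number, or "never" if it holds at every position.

Check yellow ∨ walk at each position in order: 0 ✓.
At position 1 the labels are {}, so yellow ∨ walk is false there. This is the first violation.

1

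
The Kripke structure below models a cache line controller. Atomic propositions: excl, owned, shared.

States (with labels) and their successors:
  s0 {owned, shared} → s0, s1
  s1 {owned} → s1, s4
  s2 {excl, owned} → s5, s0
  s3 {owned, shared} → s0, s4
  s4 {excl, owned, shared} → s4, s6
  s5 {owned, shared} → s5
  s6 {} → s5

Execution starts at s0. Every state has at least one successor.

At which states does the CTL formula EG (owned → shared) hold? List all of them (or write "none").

{s0, s3, s4, s5, s6}

States satisfying owned → shared: {s0, s3, s4, s5, s6}.
States satisfying EG (owned → shared): {s0, s3, s4, s5, s6}.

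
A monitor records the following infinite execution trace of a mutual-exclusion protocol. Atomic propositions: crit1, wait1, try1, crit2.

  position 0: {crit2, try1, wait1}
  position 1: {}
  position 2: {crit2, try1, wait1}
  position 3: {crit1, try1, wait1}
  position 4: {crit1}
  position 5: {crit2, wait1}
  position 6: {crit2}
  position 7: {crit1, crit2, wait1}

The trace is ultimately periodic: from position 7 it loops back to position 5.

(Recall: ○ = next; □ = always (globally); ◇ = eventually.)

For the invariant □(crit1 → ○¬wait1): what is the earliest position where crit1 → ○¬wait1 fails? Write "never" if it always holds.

Check crit1 → ○¬wait1 at each position in order: 0 ✓, 1 ✓, 2 ✓, 3 ✓.
At position 4 the labels are {crit1} and the next position 5 has {crit2, wait1}, so crit1 → ○¬wait1 is false there. This is the first violation.

4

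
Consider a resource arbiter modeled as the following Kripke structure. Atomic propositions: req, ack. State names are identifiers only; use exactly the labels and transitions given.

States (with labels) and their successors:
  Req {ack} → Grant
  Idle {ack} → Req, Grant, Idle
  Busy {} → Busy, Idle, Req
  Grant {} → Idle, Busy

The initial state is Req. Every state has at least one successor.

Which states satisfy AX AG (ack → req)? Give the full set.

none

States satisfying AG (ack → req): ∅.
States satisfying AX AG (ack → req): ∅.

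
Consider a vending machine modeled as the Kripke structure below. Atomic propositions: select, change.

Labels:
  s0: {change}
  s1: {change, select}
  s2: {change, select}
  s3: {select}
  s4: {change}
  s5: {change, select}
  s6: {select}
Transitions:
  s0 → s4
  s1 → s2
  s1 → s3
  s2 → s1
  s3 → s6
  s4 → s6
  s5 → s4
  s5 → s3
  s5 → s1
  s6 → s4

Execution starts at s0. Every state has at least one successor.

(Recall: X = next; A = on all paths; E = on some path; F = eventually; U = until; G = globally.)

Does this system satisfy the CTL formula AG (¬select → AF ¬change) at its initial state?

States satisfying ¬select → AF ¬change: {s0, s1, s2, s3, s4, s5, s6}.
States satisfying AG (¬select → AF ¬change): {s0, s1, s2, s3, s4, s5, s6}.
Every state reachable from s0 satisfies ¬select → AF ¬change.
s0 ∈ Sat(AG (¬select → AF ¬change)).

Satisfied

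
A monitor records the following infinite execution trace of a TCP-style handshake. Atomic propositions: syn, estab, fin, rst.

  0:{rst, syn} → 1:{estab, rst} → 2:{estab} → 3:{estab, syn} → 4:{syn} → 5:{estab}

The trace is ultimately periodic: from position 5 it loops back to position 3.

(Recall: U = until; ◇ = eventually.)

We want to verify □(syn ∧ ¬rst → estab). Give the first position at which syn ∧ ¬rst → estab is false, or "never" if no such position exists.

4

Check syn ∧ ¬rst → estab at each position in order: 0 ✓, 1 ✓, 2 ✓, 3 ✓.
At position 4 the labels are {syn}, so syn ∧ ¬rst → estab is false there. This is the first violation.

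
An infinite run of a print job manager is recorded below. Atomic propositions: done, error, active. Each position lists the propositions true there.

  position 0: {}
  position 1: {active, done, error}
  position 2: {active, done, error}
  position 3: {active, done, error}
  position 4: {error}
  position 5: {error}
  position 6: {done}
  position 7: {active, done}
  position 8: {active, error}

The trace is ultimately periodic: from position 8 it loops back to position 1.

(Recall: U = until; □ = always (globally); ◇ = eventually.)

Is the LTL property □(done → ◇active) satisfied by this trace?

Satisfied

done → ◇active holds at every position 0..8, and those are all positions ever visited, so □(done → ◇active) holds.
Positions where done holds: 1, 2, 3, 6, 7.
Check ◇active at each: 1→ok, 2→ok, 3→ok, 6→ok, 7→ok.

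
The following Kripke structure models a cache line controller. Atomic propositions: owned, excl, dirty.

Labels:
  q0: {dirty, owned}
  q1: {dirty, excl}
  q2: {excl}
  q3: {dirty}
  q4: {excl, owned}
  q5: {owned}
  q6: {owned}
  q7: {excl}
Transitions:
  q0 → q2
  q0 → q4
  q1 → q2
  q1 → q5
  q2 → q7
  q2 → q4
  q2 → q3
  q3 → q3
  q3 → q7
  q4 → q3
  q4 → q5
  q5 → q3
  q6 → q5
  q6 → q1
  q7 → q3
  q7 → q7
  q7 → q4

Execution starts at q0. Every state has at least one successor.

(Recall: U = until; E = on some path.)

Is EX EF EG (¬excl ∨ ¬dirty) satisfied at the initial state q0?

Holds

States satisfying EF EG (¬excl ∨ ¬dirty): {q0, q1, q2, q3, q4, q5, q6, q7}.
States satisfying EX EF EG (¬excl ∨ ¬dirty): {q0, q1, q2, q3, q4, q5, q6, q7}.
q0 ∈ Sat(EX EF EG (¬excl ∨ ¬dirty)).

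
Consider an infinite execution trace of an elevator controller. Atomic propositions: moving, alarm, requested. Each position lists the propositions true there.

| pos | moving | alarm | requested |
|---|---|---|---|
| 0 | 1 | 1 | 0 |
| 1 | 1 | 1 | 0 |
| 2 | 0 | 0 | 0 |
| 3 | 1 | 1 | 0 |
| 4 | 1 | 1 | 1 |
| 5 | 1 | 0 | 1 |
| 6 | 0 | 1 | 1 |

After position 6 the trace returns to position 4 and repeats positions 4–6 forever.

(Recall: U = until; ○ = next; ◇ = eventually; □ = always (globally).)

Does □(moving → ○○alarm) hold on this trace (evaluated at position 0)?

moving → ○○alarm must hold at every position from 0 onward. It fails at position 0, so □(moving → ○○alarm) is false.
Positions where moving holds: 0, 1, 3, 4, 5.
Check ○○alarm at each: 0→fails, 1→ok, 3→fails, 4→ok, 5→ok.

Does not hold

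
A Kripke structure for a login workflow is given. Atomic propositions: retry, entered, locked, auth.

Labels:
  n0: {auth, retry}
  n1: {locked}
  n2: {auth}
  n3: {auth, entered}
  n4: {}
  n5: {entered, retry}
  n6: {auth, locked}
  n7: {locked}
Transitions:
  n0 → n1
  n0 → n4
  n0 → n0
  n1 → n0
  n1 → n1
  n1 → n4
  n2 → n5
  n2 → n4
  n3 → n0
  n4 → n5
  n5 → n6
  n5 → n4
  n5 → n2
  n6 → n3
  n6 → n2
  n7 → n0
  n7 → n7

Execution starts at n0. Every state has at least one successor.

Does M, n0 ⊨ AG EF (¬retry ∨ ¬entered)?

Holds

States satisfying EF (¬retry ∨ ¬entered): {n0, n1, n2, n3, n4, n5, n6, n7}.
States satisfying AG EF (¬retry ∨ ¬entered): {n0, n1, n2, n3, n4, n5, n6, n7}.
Every state reachable from n0 satisfies EF (¬retry ∨ ¬entered).
n0 ∈ Sat(AG EF (¬retry ∨ ¬entered)).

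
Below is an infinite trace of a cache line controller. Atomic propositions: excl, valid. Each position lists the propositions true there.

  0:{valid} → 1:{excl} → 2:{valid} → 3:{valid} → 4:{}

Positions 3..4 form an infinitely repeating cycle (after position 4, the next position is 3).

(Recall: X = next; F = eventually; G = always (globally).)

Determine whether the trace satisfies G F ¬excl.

F ¬excl holds at every position 0..4, and those are all positions ever visited, so G F ¬excl holds.

Satisfied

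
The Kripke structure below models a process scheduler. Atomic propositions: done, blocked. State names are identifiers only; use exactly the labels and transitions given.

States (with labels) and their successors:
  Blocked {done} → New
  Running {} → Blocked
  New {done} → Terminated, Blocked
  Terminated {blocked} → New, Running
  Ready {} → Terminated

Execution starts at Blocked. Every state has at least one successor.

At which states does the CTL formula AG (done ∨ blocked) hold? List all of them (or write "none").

States satisfying done ∨ blocked: {Blocked, New, Terminated}.
States satisfying AG (done ∨ blocked): ∅.

none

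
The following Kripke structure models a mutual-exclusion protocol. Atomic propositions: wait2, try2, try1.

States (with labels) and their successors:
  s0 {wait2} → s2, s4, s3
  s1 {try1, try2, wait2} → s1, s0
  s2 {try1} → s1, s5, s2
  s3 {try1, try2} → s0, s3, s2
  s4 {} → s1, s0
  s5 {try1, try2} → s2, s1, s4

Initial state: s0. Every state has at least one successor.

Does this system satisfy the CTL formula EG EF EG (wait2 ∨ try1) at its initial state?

Yes

States satisfying EF EG (wait2 ∨ try1): {s0, s1, s2, s3, s4, s5}.
States satisfying EG EF EG (wait2 ∨ try1): {s0, s1, s2, s3, s4, s5}.
s0 ∈ Sat(EG EF EG (wait2 ∨ try1)).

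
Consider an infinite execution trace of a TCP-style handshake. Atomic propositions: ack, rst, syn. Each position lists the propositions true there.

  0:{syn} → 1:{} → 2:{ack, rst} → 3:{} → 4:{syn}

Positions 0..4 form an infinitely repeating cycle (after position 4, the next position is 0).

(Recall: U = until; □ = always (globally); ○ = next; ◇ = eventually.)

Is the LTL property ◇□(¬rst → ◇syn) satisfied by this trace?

□(¬rst → ◇syn) holds at position 0, which is reachable from 0, so ◇□(¬rst → ◇syn) holds.

Holds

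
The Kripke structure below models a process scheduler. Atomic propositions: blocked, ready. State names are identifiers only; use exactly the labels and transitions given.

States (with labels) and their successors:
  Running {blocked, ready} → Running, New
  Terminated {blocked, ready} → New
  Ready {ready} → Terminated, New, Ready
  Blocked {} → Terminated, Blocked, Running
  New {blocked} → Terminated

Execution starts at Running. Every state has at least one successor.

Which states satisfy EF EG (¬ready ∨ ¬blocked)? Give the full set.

States satisfying EG (¬ready ∨ ¬blocked): {Ready, Blocked}.
States satisfying EF EG (¬ready ∨ ¬blocked): {Ready, Blocked}.

{Ready, Blocked}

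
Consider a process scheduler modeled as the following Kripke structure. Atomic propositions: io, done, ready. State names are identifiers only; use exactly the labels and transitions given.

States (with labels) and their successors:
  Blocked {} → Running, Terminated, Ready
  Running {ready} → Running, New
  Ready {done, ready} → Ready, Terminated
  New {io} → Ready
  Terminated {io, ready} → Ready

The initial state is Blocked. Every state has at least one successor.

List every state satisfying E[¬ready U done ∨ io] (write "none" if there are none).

States satisfying ¬ready: {Blocked, New}.
States satisfying done ∨ io: {Ready, New, Terminated}.
States satisfying E[¬ready U done ∨ io]: {Blocked, Ready, New, Terminated}.

{Blocked, Ready, New, Terminated}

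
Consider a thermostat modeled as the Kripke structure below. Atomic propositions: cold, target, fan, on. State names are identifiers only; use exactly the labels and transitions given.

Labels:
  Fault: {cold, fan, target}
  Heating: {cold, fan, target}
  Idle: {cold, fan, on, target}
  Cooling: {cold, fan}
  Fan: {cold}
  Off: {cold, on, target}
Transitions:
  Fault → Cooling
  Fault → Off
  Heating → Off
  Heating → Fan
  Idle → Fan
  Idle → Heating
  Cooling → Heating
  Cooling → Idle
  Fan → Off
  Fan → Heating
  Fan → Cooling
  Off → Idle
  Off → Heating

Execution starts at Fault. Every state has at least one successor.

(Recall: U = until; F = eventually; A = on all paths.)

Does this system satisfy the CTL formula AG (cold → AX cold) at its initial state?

States satisfying cold → AX cold: {Fault, Heating, Idle, Cooling, Fan, Off}.
States satisfying AG (cold → AX cold): {Fault, Heating, Idle, Cooling, Fan, Off}.
Every state reachable from Fault satisfies cold → AX cold.
Fault ∈ Sat(AG (cold → AX cold)).

Satisfied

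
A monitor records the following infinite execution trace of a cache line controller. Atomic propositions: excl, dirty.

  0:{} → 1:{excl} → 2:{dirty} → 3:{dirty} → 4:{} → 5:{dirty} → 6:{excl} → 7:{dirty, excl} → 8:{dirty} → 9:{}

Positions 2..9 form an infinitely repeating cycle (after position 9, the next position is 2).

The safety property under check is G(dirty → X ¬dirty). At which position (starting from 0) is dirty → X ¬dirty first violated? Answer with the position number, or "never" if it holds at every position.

Check dirty → X ¬dirty at each position in order: 0 ✓, 1 ✓.
At position 2 the labels are {dirty} and the next position 3 has {dirty}, so dirty → X ¬dirty is false there. This is the first violation.

2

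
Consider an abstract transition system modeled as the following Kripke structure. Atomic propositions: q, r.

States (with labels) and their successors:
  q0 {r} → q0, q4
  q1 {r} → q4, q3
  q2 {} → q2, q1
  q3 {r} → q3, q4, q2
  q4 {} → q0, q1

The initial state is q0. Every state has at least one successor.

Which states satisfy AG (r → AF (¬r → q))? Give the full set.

{q0, q1, q2, q3, q4}

States satisfying r → AF (¬r → q): {q0, q1, q2, q3, q4}.
States satisfying AG (r → AF (¬r → q)): {q0, q1, q2, q3, q4}.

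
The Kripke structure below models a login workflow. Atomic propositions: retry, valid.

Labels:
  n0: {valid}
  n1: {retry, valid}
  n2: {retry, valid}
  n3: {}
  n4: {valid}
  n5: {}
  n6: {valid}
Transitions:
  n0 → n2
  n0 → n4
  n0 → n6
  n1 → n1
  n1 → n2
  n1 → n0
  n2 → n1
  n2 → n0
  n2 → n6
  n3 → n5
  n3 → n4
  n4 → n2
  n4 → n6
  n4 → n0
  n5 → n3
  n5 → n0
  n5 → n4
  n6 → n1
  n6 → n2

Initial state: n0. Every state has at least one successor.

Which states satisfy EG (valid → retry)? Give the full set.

States satisfying valid → retry: {n1, n2, n3, n5}.
States satisfying EG (valid → retry): {n1, n2, n3, n5}.

{n1, n2, n3, n5}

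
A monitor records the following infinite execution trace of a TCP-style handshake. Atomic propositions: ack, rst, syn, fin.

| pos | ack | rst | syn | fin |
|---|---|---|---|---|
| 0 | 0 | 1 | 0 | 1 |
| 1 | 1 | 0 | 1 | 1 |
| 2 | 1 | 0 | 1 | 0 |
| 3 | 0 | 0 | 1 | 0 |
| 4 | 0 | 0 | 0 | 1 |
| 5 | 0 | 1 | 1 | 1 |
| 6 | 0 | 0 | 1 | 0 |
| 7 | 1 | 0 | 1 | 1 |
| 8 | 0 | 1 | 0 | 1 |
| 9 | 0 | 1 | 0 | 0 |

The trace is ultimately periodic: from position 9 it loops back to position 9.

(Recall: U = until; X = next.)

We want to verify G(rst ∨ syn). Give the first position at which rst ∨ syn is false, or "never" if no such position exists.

4

Check rst ∨ syn at each position in order: 0 ✓, 1 ✓, 2 ✓, 3 ✓.
At position 4 the labels are {fin}, so rst ∨ syn is false there. This is the first violation.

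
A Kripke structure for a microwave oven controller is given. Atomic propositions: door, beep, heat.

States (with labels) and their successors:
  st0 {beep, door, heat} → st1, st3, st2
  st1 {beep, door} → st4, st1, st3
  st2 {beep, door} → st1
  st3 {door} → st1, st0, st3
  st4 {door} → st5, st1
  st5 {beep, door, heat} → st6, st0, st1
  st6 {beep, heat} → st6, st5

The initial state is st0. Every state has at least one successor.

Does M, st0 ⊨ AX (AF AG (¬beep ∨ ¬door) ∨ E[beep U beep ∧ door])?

States satisfying AF AG (¬beep ∨ ¬door) ∨ E[beep U beep ∧ door]: {st0, st1, st2, st5, st6}.
States satisfying AX (AF AG (¬beep ∨ ¬door) ∨ E[beep U beep ∧ door]): {st2, st4, st5, st6}.
st0 ∉ Sat(AX (AF AG (¬beep ∨ ¬door) ∨ E[beep U beep ∧ door])).

Violated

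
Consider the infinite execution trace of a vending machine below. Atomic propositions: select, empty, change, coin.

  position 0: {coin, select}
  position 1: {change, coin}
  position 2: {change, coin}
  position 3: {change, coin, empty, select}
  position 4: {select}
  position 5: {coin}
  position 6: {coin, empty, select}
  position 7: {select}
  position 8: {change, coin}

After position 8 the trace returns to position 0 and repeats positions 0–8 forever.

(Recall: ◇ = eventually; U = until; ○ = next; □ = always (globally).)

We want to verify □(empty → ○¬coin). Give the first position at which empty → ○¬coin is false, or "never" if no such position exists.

never

empty → ○¬coin holds at every position 0..8, and those are all the positions the trace ever visits, so the invariant □(empty → ○¬coin) is never violated.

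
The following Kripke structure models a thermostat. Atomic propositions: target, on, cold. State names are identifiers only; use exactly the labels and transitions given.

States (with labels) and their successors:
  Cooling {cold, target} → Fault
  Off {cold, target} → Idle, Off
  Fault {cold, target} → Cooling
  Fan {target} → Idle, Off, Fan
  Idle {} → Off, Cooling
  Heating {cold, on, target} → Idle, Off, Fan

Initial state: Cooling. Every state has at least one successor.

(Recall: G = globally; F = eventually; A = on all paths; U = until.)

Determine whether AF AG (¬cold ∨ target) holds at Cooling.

Holds

States satisfying AG (¬cold ∨ target): {Cooling, Off, Fault, Fan, Idle, Heating}.
States satisfying AF AG (¬cold ∨ target): {Cooling, Off, Fault, Fan, Idle, Heating}.
Cooling ∈ Sat(AF AG (¬cold ∨ target)).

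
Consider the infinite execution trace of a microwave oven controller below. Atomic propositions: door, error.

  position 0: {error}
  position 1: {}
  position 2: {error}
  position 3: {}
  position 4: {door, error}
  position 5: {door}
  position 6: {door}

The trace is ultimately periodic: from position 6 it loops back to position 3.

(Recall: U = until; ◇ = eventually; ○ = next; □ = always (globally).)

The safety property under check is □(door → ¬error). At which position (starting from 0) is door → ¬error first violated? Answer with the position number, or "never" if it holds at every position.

4

Check door → ¬error at each position in order: 0 ✓, 1 ✓, 2 ✓, 3 ✓.
At position 4 the labels are {door, error}, so door → ¬error is false there. This is the first violation.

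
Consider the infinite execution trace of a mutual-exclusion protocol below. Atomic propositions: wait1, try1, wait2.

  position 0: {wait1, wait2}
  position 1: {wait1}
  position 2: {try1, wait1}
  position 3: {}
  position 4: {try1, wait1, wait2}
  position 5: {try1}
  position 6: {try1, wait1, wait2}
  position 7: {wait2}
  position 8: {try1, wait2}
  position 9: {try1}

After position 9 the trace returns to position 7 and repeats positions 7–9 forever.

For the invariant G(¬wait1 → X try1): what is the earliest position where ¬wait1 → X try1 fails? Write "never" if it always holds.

Check ¬wait1 → X try1 at each position in order: 0 ✓, 1 ✓, 2 ✓, 3 ✓, 4 ✓, 5 ✓, 6 ✓, 7 ✓, 8 ✓.
At position 9 the labels are {try1} and the next position 7 has {wait2}, so ¬wait1 → X try1 is false there. This is the first violation.

9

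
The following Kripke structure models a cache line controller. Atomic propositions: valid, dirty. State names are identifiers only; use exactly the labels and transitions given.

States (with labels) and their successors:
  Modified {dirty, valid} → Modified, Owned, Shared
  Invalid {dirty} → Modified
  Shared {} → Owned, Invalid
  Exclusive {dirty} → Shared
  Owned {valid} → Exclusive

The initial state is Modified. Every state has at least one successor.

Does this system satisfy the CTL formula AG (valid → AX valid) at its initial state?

States satisfying valid → AX valid: {Invalid, Shared, Exclusive}.
States satisfying AG (valid → AX valid): ∅.
Modified is reachable from Modified and violates valid → AX valid, so AG fails at Modified.
Modified ∉ Sat(AG (valid → AX valid)).

Violated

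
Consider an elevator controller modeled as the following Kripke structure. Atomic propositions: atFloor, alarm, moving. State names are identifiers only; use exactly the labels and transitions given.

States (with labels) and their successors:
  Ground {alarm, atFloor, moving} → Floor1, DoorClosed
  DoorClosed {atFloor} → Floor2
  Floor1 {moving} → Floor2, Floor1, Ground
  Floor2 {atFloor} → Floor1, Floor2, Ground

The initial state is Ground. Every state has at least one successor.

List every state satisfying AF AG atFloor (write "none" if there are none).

none

States satisfying AG atFloor: ∅.
States satisfying AF AG atFloor: ∅.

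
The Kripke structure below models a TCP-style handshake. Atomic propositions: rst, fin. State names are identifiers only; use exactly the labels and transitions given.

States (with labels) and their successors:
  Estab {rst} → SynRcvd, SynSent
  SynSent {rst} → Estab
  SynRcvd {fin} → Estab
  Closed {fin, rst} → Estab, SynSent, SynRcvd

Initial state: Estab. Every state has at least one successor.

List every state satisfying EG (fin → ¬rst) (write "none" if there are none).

{Estab, SynSent, SynRcvd}

States satisfying fin → ¬rst: {Estab, SynSent, SynRcvd}.
States satisfying EG (fin → ¬rst): {Estab, SynSent, SynRcvd}.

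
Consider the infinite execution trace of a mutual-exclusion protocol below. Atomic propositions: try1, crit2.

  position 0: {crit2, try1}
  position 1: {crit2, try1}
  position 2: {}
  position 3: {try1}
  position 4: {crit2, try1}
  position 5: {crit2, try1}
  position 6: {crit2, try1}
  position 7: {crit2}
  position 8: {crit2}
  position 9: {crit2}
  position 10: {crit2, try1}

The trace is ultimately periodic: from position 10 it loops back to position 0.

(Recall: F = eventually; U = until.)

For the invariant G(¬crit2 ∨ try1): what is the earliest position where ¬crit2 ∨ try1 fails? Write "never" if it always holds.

Check ¬crit2 ∨ try1 at each position in order: 0 ✓, 1 ✓, 2 ✓, 3 ✓, 4 ✓, 5 ✓, 6 ✓.
At position 7 the labels are {crit2}, so ¬crit2 ∨ try1 is false there. This is the first violation.

7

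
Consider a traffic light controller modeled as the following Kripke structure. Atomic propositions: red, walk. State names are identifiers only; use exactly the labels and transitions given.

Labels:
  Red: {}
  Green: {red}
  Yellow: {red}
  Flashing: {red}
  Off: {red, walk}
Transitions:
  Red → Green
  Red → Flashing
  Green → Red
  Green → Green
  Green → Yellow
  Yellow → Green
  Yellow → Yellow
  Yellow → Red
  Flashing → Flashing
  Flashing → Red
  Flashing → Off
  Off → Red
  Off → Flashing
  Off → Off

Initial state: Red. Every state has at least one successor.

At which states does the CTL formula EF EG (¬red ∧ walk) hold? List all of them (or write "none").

States satisfying EG (¬red ∧ walk): ∅.
States satisfying EF EG (¬red ∧ walk): ∅.

none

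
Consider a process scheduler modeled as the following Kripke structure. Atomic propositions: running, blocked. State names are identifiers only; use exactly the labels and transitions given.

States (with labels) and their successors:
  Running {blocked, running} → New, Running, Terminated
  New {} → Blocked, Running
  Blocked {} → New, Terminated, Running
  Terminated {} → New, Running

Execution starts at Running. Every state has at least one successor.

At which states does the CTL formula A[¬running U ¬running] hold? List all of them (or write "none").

{New, Blocked, Terminated}

States satisfying ¬running: {New, Blocked, Terminated}.
States satisfying A[¬running U ¬running]: {New, Blocked, Terminated}.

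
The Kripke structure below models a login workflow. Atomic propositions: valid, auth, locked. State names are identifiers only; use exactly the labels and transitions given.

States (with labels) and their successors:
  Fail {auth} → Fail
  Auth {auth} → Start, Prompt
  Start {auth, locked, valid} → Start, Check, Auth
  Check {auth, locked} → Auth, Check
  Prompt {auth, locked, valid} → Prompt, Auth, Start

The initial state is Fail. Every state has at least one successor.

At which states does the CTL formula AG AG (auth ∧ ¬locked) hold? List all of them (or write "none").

States satisfying AG (auth ∧ ¬locked): {Fail}.
States satisfying AG AG (auth ∧ ¬locked): {Fail}.

{Fail}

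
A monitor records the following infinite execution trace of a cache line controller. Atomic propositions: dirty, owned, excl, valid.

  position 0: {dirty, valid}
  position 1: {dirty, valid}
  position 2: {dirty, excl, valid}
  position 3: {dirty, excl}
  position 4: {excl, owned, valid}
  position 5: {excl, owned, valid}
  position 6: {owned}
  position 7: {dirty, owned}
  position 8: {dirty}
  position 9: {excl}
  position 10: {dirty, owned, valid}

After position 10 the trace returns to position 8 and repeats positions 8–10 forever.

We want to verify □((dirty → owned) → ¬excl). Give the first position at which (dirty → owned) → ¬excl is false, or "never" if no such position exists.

4

Check (dirty → owned) → ¬excl at each position in order: 0 ✓, 1 ✓, 2 ✓, 3 ✓.
At position 4 the labels are {excl, owned, valid}, so (dirty → owned) → ¬excl is false there. This is the first violation.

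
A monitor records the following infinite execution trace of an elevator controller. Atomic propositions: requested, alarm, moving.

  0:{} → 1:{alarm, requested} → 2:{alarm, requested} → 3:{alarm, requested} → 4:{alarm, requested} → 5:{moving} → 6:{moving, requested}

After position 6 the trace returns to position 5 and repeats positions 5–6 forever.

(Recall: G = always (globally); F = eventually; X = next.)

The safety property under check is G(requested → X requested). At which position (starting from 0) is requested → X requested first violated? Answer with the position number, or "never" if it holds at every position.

4

Check requested → X requested at each position in order: 0 ✓, 1 ✓, 2 ✓, 3 ✓.
At position 4 the labels are {alarm, requested} and the next position 5 has {moving}, so requested → X requested is false there. This is the first violation.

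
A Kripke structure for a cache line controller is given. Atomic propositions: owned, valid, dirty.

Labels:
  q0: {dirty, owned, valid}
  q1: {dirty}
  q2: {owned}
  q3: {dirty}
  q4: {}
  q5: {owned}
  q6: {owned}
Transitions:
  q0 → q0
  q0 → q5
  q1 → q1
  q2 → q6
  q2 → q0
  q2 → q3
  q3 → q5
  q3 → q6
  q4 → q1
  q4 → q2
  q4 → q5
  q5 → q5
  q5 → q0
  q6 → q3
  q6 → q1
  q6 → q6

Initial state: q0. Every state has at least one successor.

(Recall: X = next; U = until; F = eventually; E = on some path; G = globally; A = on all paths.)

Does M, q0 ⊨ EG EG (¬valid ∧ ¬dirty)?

Does not hold

States satisfying EG (¬valid ∧ ¬dirty): {q2, q4, q5, q6}.
States satisfying EG EG (¬valid ∧ ¬dirty): {q2, q4, q5, q6}.
No suitable path/successor from q0 witnesses the formula.
q0 ∉ Sat(EG EG (¬valid ∧ ¬dirty)).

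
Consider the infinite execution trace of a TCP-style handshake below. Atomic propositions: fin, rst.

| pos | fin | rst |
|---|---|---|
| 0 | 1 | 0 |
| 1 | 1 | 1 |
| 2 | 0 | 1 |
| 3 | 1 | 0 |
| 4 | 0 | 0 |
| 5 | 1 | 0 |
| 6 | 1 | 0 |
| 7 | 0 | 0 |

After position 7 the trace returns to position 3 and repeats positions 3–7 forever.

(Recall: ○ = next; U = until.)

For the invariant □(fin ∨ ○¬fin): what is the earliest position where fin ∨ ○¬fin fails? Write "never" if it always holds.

Check fin ∨ ○¬fin at each position in order: 0 ✓, 1 ✓.
At position 2 the labels are {rst} and the next position 3 has {fin}, so fin ∨ ○¬fin is false there. This is the first violation.

2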